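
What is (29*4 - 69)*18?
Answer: 846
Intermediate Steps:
(29*4 - 69)*18 = (116 - 69)*18 = 47*18 = 846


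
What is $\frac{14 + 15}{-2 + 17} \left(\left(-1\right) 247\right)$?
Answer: $- \frac{7163}{15} \approx -477.53$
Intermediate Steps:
$\frac{14 + 15}{-2 + 17} \left(\left(-1\right) 247\right) = \frac{29}{15} \left(-247\right) = - \frac{7163}{15}$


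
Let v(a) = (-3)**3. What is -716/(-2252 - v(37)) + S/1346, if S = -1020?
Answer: -652882/1497425 ≈ -0.43600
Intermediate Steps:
v(a) = -27
-716/(-2252 - v(37)) + S/1346 = -716/(-2252 - 1*(-27)) - 1020/1346 = -716/(-2252 + 27) - 1020*1/1346 = -716/(-2225) - 510/673 = -716*(-1/2225) - 510/673 = 716/2225 - 510/673 = -652882/1497425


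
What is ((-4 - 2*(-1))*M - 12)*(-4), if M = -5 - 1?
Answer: 0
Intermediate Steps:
M = -6
((-4 - 2*(-1))*M - 12)*(-4) = ((-4 - 2*(-1))*(-6) - 12)*(-4) = ((-4 + 2)*(-6) - 12)*(-4) = (-2*(-6) - 12)*(-4) = (12 - 12)*(-4) = 0*(-4) = 0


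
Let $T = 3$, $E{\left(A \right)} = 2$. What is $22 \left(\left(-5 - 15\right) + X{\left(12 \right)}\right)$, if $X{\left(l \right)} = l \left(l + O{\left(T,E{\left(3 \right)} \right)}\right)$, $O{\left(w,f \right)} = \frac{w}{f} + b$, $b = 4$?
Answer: $4180$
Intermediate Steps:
$O{\left(w,f \right)} = 4 + \frac{w}{f}$ ($O{\left(w,f \right)} = \frac{w}{f} + 4 = 4 + \frac{w}{f}$)
$X{\left(l \right)} = l \left(\frac{11}{2} + l\right)$ ($X{\left(l \right)} = l \left(l + \left(4 + \frac{3}{2}\right)\right) = l \left(l + \frac{11}{2}\right) = l \left(\frac{11}{2} + l\right)$)
$22 \left(\left(-5 - 15\right) + X{\left(12 \right)}\right) = 22 \left(\left(-5 - 15\right) + \frac{1}{2} \cdot 12 \left(11 + 2 \cdot 12\right)\right) = 22 \left(\left(-5 - 15\right) + \frac{1}{2} \cdot 12 \left(11 + 24\right)\right) = 22 \left(-20 + \frac{1}{2} \cdot 12 \cdot 35\right) = 22 \left(-20 + 210\right) = 22 \cdot 190 = 4180$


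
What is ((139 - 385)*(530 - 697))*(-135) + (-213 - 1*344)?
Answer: -5546627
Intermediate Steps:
((139 - 385)*(530 - 697))*(-135) + (-213 - 1*344) = -246*(-167)*(-135) + (-213 - 344) = 41082*(-135) - 557 = -5546070 - 557 = -5546627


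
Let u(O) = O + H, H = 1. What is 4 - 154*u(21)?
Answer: -3384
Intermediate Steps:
u(O) = 1 + O (u(O) = O + 1 = 1 + O)
4 - 154*u(21) = 4 - 154*(1 + 21) = 4 - 154*22 = 4 - 3388 = -3384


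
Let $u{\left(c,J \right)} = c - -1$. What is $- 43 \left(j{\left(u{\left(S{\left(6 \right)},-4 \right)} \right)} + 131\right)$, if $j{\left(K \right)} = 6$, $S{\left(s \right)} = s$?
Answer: $-5891$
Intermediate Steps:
$u{\left(c,J \right)} = 1 + c$ ($u{\left(c,J \right)} = c + 1 = 1 + c$)
$- 43 \left(j{\left(u{\left(S{\left(6 \right)},-4 \right)} \right)} + 131\right) = - 43 \left(6 + 131\right) = \left(-43\right) 137 = -5891$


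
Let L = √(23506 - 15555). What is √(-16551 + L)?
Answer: √(-16551 + √7951) ≈ 128.3*I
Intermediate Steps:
L = √7951 ≈ 89.168
√(-16551 + L) = √(-16551 + √7951)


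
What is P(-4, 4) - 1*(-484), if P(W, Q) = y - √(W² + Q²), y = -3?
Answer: 481 - 4*√2 ≈ 475.34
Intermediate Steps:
P(W, Q) = -3 - √(Q² + W²) (P(W, Q) = -3 - √(W² + Q²) = -3 - √(Q² + W²))
P(-4, 4) - 1*(-484) = (-3 - √(4² + (-4)²)) - 1*(-484) = (-3 - √(16 + 16)) + 484 = (-3 - √32) + 484 = (-3 - 4*√2) + 484 = 481 - 4*√2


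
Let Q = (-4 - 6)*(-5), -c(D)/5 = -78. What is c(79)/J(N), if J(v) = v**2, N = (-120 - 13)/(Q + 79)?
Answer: 6489990/17689 ≈ 366.89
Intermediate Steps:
c(D) = 390 (c(D) = -5*(-78) = 390)
Q = 50 (Q = -10*(-5) = 50)
N = -133/129 (N = (-120 - 13)/(50 + 79) = -133/129 ≈ -1.0310)
c(79)/J(N) = 390/((-133/129)**2) = 390/(17689/16641) = 390*(16641/17689) = 6489990/17689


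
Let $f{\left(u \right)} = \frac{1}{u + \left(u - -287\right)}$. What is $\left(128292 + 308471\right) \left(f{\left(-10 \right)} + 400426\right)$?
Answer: $\frac{46695967133909}{267} \approx 1.7489 \cdot 10^{11}$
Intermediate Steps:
$f{\left(u \right)} = \frac{1}{287 + 2 u}$ ($f{\left(u \right)} = \frac{1}{u + \left(u + 287\right)} = \frac{1}{u + \left(287 + u\right)} = \frac{1}{287 + 2 u}$)
$\left(128292 + 308471\right) \left(f{\left(-10 \right)} + 400426\right) = \left(128292 + 308471\right) \left(\frac{1}{287 + 2 \left(-10\right)} + 400426\right) = 436763 \left(\frac{1}{287 - 20} + 400426\right) = 436763 \left(\frac{1}{267} + 400426\right) = 436763 \cdot \frac{106913743}{267} = \frac{46695967133909}{267}$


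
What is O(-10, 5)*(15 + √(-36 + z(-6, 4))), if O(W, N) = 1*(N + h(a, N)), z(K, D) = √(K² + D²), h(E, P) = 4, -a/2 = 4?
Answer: 135 + 9*√(-36 + 2*√13) ≈ 135.0 + 48.29*I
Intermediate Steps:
a = -8 (a = -2*4 = -8)
z(K, D) = √(D² + K²)
O(W, N) = 4 + N (O(W, N) = 1*(N + 4) = 1*(4 + N) = 4 + N)
O(-10, 5)*(15 + √(-36 + z(-6, 4))) = (4 + 5)*(15 + √(-36 + √(4² + (-6)²))) = 9*(15 + √(-36 + √(16 + 36))) = 9*(15 + √(-36 + √52)) = 9*(15 + √(-36 + 2*√13)) = 135 + 9*√(-36 + 2*√13)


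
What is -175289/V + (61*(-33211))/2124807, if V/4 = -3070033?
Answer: -24505508000749/26092910434524 ≈ -0.93916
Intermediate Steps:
V = -12280132 (V = 4*(-3070033) = -12280132)
-175289/V + (61*(-33211))/2124807 = -175289/(-12280132) + (61*(-33211))/2124807 = -175289*(-1/12280132) - 2025871*1/2124807 = 175289/12280132 - 2025871/2124807 = -24505508000749/26092910434524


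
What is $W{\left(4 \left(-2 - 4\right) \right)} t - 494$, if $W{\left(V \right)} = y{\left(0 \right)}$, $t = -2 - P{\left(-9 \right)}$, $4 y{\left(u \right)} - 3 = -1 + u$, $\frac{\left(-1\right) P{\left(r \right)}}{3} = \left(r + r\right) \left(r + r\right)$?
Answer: $-9$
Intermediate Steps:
$P{\left(r \right)} = - 12 r^{2}$ ($P{\left(r \right)} = - 3 \left(r + r\right) \left(r + r\right) = - 3 \cdot 2 r 2 r = - 3 \cdot 4 r^{2} = - 12 r^{2}$)
$y{\left(u \right)} = \frac{1}{2} + \frac{u}{4}$ ($y{\left(u \right)} = \frac{3}{4} + \frac{-1 + u}{4} = \frac{3}{4} + \left(- \frac{1}{4} + \frac{u}{4}\right) = \frac{1}{2} + \frac{u}{4}$)
$t = 970$ ($t = -2 - - 12 \left(-9\right)^{2} = -2 - \left(-12\right) 81 = -2 - -972 = -2 + 972 = 970$)
$W{\left(V \right)} = \frac{1}{2}$ ($W{\left(V \right)} = \frac{1}{2} + \frac{1}{4} \cdot 0 = \frac{1}{2} + 0 = \frac{1}{2}$)
$W{\left(4 \left(-2 - 4\right) \right)} t - 494 = \frac{1}{2} \cdot 970 - 494 = 485 - 494 = -9$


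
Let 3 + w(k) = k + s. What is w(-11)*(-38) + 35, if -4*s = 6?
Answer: 624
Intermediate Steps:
s = -3/2 (s = -¼*6 = -3/2 ≈ -1.5000)
w(k) = -9/2 + k (w(k) = -3 + (k - 3/2) = -3 + (-3/2 + k) = -9/2 + k)
w(-11)*(-38) + 35 = (-9/2 - 11)*(-38) + 35 = -31/2*(-38) + 35 = 589 + 35 = 624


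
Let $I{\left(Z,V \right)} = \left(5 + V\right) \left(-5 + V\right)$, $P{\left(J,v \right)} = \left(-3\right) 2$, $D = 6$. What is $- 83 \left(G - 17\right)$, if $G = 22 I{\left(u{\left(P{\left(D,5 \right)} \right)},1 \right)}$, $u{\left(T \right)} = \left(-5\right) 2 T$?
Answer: $45235$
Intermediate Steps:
$P{\left(J,v \right)} = -6$
$u{\left(T \right)} = - 10 T$
$I{\left(Z,V \right)} = \left(-5 + V\right) \left(5 + V\right)$
$G = -528$ ($G = 22 \left(-25 + 1^{2}\right) = 22 \left(-25 + 1\right) = 22 \left(-24\right) = -528$)
$- 83 \left(G - 17\right) = - 83 \left(-528 - 17\right) = \left(-83\right) \left(-545\right) = 45235$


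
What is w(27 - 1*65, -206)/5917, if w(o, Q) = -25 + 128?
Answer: 103/5917 ≈ 0.017407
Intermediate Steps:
w(o, Q) = 103
w(27 - 1*65, -206)/5917 = 103/5917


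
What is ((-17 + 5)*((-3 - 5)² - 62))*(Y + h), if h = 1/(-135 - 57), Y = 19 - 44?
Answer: 4801/8 ≈ 600.13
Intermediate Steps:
Y = -25
h = -1/192 (h = 1/(-192) = -1/192 ≈ -0.0052083)
((-17 + 5)*((-3 - 5)² - 62))*(Y + h) = ((-17 + 5)*((-3 - 5)² - 62))*(-25 - 1/192) = -12*((-8)² - 62)*(-4801/192) = -12*(64 - 62)*(-4801/192) = -12*2*(-4801/192) = -24*(-4801/192) = 4801/8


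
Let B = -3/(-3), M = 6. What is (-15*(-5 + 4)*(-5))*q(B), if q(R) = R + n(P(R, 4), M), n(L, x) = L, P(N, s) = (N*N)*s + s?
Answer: -675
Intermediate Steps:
P(N, s) = s + s*N² (P(N, s) = N²*s + s = s*N² + s = s + s*N²)
B = 1 (B = -3*(-⅓) = 1)
q(R) = 4 + R + 4*R² (q(R) = R + 4*(1 + R²) = R + (4 + 4*R²) = 4 + R + 4*R²)
(-15*(-5 + 4)*(-5))*q(B) = (-15*(-5 + 4)*(-5))*(4 + 1 + 4*1²) = (-(-15)*(-5))*(4 + 1 + 4*1) = (-15*5)*(4 + 1 + 4) = -75*9 = -675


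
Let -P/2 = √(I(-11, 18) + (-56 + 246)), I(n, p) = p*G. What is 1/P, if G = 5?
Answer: -√70/280 ≈ -0.029881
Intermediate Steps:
I(n, p) = 5*p (I(n, p) = p*5 = 5*p)
P = -4*√70 (P = -2*√(5*18 + (-56 + 246)) = -2*√(90 + 190) = -4*√70 ≈ -33.466)
1/P = 1/(-4*√70) = -√70/280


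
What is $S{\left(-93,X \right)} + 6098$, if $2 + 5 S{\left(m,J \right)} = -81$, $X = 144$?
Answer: $\frac{30407}{5} \approx 6081.4$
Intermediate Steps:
$S{\left(m,J \right)} = - \frac{83}{5}$ ($S{\left(m,J \right)} = - \frac{2}{5} + \frac{1}{5} \left(-81\right) = - \frac{2}{5} - \frac{81}{5} = - \frac{83}{5}$)
$S{\left(-93,X \right)} + 6098 = - \frac{83}{5} + 6098 = \frac{30407}{5}$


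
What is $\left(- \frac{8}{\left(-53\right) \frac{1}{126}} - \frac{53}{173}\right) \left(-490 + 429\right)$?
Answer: $- \frac{10466075}{9169} \approx -1141.5$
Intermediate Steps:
$\left(- \frac{8}{\left(-53\right) \frac{1}{126}} - \frac{53}{173}\right) \left(-490 + 429\right) = \left(- \frac{8}{\left(-53\right) \frac{1}{126}} - \frac{53}{173}\right) \left(-61\right) = \left(- \frac{8}{- \frac{53}{126}} - \frac{53}{173}\right) \left(-61\right) = \left(\left(-8\right) \left(- \frac{126}{53}\right) - \frac{53}{173}\right) \left(-61\right) = \left(\frac{1008}{53} - \frac{53}{173}\right) \left(-61\right) = \frac{171575}{9169} \left(-61\right) = - \frac{10466075}{9169}$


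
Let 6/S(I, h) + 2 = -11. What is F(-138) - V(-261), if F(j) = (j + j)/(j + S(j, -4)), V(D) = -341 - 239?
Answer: 87299/150 ≈ 581.99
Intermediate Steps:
V(D) = -580
S(I, h) = -6/13 (S(I, h) = 6/(-2 - 11) = 6/(-13) = 6*(-1/13) = -6/13)
F(j) = 2*j/(-6/13 + j) (F(j) = (j + j)/(j - 6/13) = (2*j)/(-6/13 + j) = 2*j/(-6/13 + j))
F(-138) - V(-261) = 26*(-138)/(-6 + 13*(-138)) - 1*(-580) = 26*(-138)/(-6 - 1794) + 580 = 26*(-138)/(-1800) + 580 = 26*(-138)*(-1/1800) + 580 = 299/150 + 580 = 87299/150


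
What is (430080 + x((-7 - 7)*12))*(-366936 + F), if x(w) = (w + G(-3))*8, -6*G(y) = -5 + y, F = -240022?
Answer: -780693657920/3 ≈ -2.6023e+11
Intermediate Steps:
G(y) = ⅚ - y/6 (G(y) = -(-5 + y)/6 = ⅚ - y/6)
x(w) = 32/3 + 8*w (x(w) = (w + (⅚ - ⅙*(-3)))*8 = (w + (⅚ + ½))*8 = (w + 4/3)*8 = (4/3 + w)*8 = 32/3 + 8*w)
(430080 + x((-7 - 7)*12))*(-366936 + F) = (430080 + (32/3 + 8*((-7 - 7)*12)))*(-366936 - 240022) = (430080 + (32/3 + 8*(-14*12)))*(-606958) = (430080 + (32/3 + 8*(-168)))*(-606958) = (430080 + (32/3 - 1344))*(-606958) = (430080 - 4000/3)*(-606958) = (1286240/3)*(-606958) = -780693657920/3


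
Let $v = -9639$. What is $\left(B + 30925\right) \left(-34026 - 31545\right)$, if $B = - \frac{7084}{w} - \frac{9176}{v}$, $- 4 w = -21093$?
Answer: $- \frac{45808264873417541}{22590603} \approx -2.0278 \cdot 10^{9}$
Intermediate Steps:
$w = \frac{21093}{4}$ ($w = \left(- \frac{1}{4}\right) \left(-21093\right) = \frac{21093}{4} \approx 5273.3$)
$B = - \frac{26527112}{67771809}$ ($B = - \frac{7084}{\frac{21093}{4}} - \frac{9176}{-9639} = \left(-7084\right) \frac{4}{21093} - - \frac{9176}{9639} = - \frac{28336}{21093} + \frac{9176}{9639} = - \frac{26527112}{67771809} \approx -0.39142$)
$\left(B + 30925\right) \left(-34026 - 31545\right) = \left(- \frac{26527112}{67771809} + 30925\right) \left(-34026 - 31545\right) = \frac{2095816666213}{67771809} \left(-65571\right) = - \frac{45808264873417541}{22590603}$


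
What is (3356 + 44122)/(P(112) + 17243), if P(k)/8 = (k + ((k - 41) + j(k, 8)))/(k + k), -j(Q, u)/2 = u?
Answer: 1329384/482971 ≈ 2.7525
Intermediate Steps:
j(Q, u) = -2*u
P(k) = 4*(-57 + 2*k)/k (P(k) = 8*((k + ((k - 41) - 2*8))/(k + k)) = 8*((k + ((-41 + k) - 16))/((2*k))) = 8*((k + (-57 + k))*(1/(2*k))) = 8*((-57 + 2*k)*(1/(2*k))) = 8*((-57 + 2*k)/(2*k)) = 4*(-57 + 2*k)/k)
(3356 + 44122)/(P(112) + 17243) = (3356 + 44122)/((8 - 228/112) + 17243) = 47478/((8 - 228*1/112) + 17243) = 47478/((8 - 57/28) + 17243) = 47478/(167/28 + 17243) = 47478/(482971/28) = 47478*(28/482971) = 1329384/482971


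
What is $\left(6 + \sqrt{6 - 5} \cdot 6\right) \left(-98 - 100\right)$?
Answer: $-2376$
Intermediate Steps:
$\left(6 + \sqrt{6 - 5} \cdot 6\right) \left(-98 - 100\right) = \left(6 + \sqrt{1} \cdot 6\right) \left(-198\right) = \left(6 + 1 \cdot 6\right) \left(-198\right) = \left(6 + 6\right) \left(-198\right) = 12 \left(-198\right) = -2376$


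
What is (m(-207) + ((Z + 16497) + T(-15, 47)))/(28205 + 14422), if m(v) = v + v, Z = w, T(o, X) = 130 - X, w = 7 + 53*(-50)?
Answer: 13523/42627 ≈ 0.31724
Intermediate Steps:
w = -2643 (w = 7 - 2650 = -2643)
Z = -2643
m(v) = 2*v
(m(-207) + ((Z + 16497) + T(-15, 47)))/(28205 + 14422) = (2*(-207) + ((-2643 + 16497) + (130 - 1*47)))/(28205 + 14422) = (-414 + (13854 + (130 - 47)))/42627 = (-414 + (13854 + 83))*(1/42627) = (-414 + 13937)*(1/42627) = 13523*(1/42627) = 13523/42627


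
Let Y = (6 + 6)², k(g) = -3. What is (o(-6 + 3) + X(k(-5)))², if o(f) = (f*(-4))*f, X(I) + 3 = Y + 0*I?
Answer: 11025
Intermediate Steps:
Y = 144 (Y = 12² = 144)
X(I) = 141 (X(I) = -3 + (144 + 0*I) = -3 + (144 + 0) = -3 + 144 = 141)
o(f) = -4*f² (o(f) = (-4*f)*f = -4*f²)
(o(-6 + 3) + X(k(-5)))² = (-4*(-6 + 3)² + 141)² = (-4*(-3)² + 141)² = (-4*9 + 141)² = (-36 + 141)² = 105² = 11025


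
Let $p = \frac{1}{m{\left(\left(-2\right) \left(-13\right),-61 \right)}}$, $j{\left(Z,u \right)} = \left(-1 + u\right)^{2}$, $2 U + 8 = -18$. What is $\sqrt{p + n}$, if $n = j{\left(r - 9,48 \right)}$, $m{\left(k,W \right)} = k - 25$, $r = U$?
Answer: $\sqrt{2210} \approx 47.011$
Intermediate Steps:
$U = -13$ ($U = -4 + \frac{1}{2} \left(-18\right) = -4 - 9 = -13$)
$r = -13$
$m{\left(k,W \right)} = -25 + k$ ($m{\left(k,W \right)} = k - 25 = -25 + k$)
$n = 2209$ ($n = \left(-1 + 48\right)^{2} = 47^{2} = 2209$)
$p = 1$ ($p = \frac{1}{-25 - -26} = \frac{1}{-25 + 26} = 1^{-1} = 1$)
$\sqrt{p + n} = \sqrt{1 + 2209} = \sqrt{2210}$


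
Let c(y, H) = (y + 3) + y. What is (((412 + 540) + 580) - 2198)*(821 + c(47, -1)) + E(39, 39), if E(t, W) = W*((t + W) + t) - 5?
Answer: -606830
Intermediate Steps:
c(y, H) = 3 + 2*y (c(y, H) = (3 + y) + y = 3 + 2*y)
E(t, W) = -5 + W*(W + 2*t) (E(t, W) = W*((W + t) + t) - 5 = W*(W + 2*t) - 5 = -5 + W*(W + 2*t))
(((412 + 540) + 580) - 2198)*(821 + c(47, -1)) + E(39, 39) = (((412 + 540) + 580) - 2198)*(821 + (3 + 2*47)) + (-5 + 39² + 2*39*39) = ((952 + 580) - 2198)*(821 + (3 + 94)) + (-5 + 1521 + 3042) = (1532 - 2198)*(821 + 97) + 4558 = -666*918 + 4558 = -611388 + 4558 = -606830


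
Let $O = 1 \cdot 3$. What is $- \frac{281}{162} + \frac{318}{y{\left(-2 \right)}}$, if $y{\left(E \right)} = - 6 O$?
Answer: $- \frac{3143}{162} \approx -19.401$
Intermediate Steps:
$O = 3$
$y{\left(E \right)} = -18$ ($y{\left(E \right)} = \left(-6\right) 3 = -18$)
$- \frac{281}{162} + \frac{318}{y{\left(-2 \right)}} = - \frac{281}{162} + \frac{318}{-18} = \left(-281\right) \frac{1}{162} + 318 \left(- \frac{1}{18}\right) = - \frac{281}{162} - \frac{53}{3} = - \frac{3143}{162}$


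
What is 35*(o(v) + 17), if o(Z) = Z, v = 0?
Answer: 595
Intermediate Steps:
35*(o(v) + 17) = 35*(0 + 17) = 35*17 = 595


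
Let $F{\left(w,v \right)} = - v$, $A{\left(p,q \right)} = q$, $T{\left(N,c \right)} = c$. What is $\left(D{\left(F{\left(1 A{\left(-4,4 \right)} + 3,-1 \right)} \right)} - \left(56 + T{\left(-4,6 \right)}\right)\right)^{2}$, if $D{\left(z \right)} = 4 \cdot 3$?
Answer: $2500$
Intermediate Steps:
$D{\left(z \right)} = 12$
$\left(D{\left(F{\left(1 A{\left(-4,4 \right)} + 3,-1 \right)} \right)} - \left(56 + T{\left(-4,6 \right)}\right)\right)^{2} = \left(12 - 62\right)^{2} = \left(-50\right)^{2} = 2500$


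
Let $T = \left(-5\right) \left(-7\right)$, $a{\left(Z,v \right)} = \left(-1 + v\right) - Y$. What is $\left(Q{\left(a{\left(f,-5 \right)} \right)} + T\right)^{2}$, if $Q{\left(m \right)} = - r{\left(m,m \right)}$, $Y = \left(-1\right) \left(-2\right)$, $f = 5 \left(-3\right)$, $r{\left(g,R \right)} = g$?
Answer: $1849$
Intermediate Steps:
$f = -15$
$Y = 2$
$a{\left(Z,v \right)} = -3 + v$ ($a{\left(Z,v \right)} = \left(-1 + v\right) - 2 = -3 + v$)
$Q{\left(m \right)} = - m$
$T = 35$
$\left(Q{\left(a{\left(f,-5 \right)} \right)} + T\right)^{2} = \left(- (-3 - 5) + 35\right)^{2} = \left(\left(-1\right) \left(-8\right) + 35\right)^{2} = \left(8 + 35\right)^{2} = 43^{2} = 1849$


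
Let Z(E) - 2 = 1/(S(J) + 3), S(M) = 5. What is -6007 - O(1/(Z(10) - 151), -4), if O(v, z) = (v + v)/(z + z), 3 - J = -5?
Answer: -7154339/1191 ≈ -6007.0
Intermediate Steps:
J = 8 (J = 3 - 1*(-5) = 3 + 5 = 8)
Z(E) = 17/8 (Z(E) = 2 + 1/(5 + 3) = 2 + 1/8 = 2 + ⅛ = 17/8)
O(v, z) = v/z (O(v, z) = (2*v)/((2*z)) = (2*v)*(1/(2*z)) = v/z)
-6007 - O(1/(Z(10) - 151), -4) = -6007 - 1/((17/8 - 151)*(-4)) = -6007 - (-1)/((-1191/8)*4) = -6007 - (-8)*(-1)/(1191*4) = -6007 - 1*2/1191 = -6007 - 2/1191 = -7154339/1191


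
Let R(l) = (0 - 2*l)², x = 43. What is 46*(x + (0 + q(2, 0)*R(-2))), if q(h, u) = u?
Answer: 1978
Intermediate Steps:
R(l) = 4*l² (R(l) = (-2*l)² = 4*l²)
46*(x + (0 + q(2, 0)*R(-2))) = 46*(43 + (0 + 0*(4*(-2)²))) = 46*(43 + (0 + 0*(4*4))) = 46*(43 + (0 + 0*16)) = 46*(43 + (0 + 0)) = 46*(43 + 0) = 46*43 = 1978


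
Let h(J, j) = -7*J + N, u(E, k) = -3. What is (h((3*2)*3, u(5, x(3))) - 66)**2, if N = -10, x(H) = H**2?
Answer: 40804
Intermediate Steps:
h(J, j) = -10 - 7*J (h(J, j) = -7*J - 10 = -10 - 7*J)
(h((3*2)*3, u(5, x(3))) - 66)**2 = ((-10 - 7*3*2*3) - 66)**2 = ((-10 - 42*3) - 66)**2 = ((-10 - 7*18) - 66)**2 = ((-10 - 126) - 66)**2 = (-136 - 66)**2 = (-202)**2 = 40804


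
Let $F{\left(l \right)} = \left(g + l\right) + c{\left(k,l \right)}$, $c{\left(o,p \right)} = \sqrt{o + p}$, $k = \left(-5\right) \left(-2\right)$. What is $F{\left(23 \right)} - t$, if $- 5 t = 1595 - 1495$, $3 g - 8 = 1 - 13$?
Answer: $\frac{125}{3} + \sqrt{33} \approx 47.411$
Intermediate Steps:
$k = 10$
$g = - \frac{4}{3}$ ($g = \frac{8}{3} + \frac{1 - 13}{3} = \frac{8}{3} + \frac{1}{3} \left(-12\right) = \frac{8}{3} - 4 = - \frac{4}{3} \approx -1.3333$)
$F{\left(l \right)} = - \frac{4}{3} + l + \sqrt{10 + l}$ ($F{\left(l \right)} = \left(- \frac{4}{3} + l\right) + \sqrt{10 + l} = - \frac{4}{3} + l + \sqrt{10 + l}$)
$t = -20$ ($t = - \frac{1595 - 1495}{5} = \left(- \frac{1}{5}\right) 100 = -20$)
$F{\left(23 \right)} - t = \left(- \frac{4}{3} + 23 + \sqrt{10 + 23}\right) - -20 = \left(- \frac{4}{3} + 23 + \sqrt{33}\right) + 20 = \left(\frac{65}{3} + \sqrt{33}\right) + 20 = \frac{125}{3} + \sqrt{33}$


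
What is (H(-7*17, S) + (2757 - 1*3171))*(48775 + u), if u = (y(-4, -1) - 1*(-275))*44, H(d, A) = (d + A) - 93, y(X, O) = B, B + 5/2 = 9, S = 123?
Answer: -30763983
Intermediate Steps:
B = 13/2 (B = -5/2 + 9 = 13/2 ≈ 6.5000)
y(X, O) = 13/2
H(d, A) = -93 + A + d (H(d, A) = (A + d) - 93 = -93 + A + d)
u = 12386 (u = (13/2 - 1*(-275))*44 = (13/2 + 275)*44 = (563/2)*44 = 12386)
(H(-7*17, S) + (2757 - 1*3171))*(48775 + u) = ((-93 + 123 - 7*17) + (2757 - 1*3171))*(48775 + 12386) = ((-93 + 123 - 119) + (2757 - 3171))*61161 = (-89 - 414)*61161 = -503*61161 = -30763983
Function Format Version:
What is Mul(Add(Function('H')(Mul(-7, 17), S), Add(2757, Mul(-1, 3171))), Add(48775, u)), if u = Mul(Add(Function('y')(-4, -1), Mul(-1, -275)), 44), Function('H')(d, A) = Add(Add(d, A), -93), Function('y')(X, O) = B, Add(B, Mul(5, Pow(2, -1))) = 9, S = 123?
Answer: -30763983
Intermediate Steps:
B = Rational(13, 2) (B = Add(Rational(-5, 2), 9) = Rational(13, 2) ≈ 6.5000)
Function('y')(X, O) = Rational(13, 2)
Function('H')(d, A) = Add(-93, A, d) (Function('H')(d, A) = Add(Add(A, d), -93) = Add(-93, A, d))
u = 12386 (u = Mul(Add(Rational(13, 2), Mul(-1, -275)), 44) = Mul(Add(Rational(13, 2), 275), 44) = Mul(Rational(563, 2), 44) = 12386)
Mul(Add(Function('H')(Mul(-7, 17), S), Add(2757, Mul(-1, 3171))), Add(48775, u)) = Mul(Add(Add(-93, 123, Mul(-7, 17)), Add(2757, Mul(-1, 3171))), Add(48775, 12386)) = Mul(Add(Add(-93, 123, -119), Add(2757, -3171)), 61161) = Mul(Add(-89, -414), 61161) = Mul(-503, 61161) = -30763983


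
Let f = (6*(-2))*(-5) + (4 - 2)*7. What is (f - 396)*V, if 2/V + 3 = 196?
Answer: -644/193 ≈ -3.3368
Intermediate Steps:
V = 2/193 (V = 2/(-3 + 196) = 2/193 ≈ 0.010363)
f = 74 (f = -12*(-5) + 2*7 = 60 + 14 = 74)
(f - 396)*V = (74 - 396)*(2/193) = -322*2/193 = -644/193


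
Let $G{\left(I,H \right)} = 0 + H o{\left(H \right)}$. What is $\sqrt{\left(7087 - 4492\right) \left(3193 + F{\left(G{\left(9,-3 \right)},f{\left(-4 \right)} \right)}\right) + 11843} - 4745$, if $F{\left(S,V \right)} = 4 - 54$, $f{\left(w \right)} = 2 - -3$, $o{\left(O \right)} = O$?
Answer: $-4745 + 2 \sqrt{2041982} \approx -1887.0$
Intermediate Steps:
$G{\left(I,H \right)} = H^{2}$ ($G{\left(I,H \right)} = 0 + H H = 0 + H^{2} = H^{2}$)
$f{\left(w \right)} = 5$ ($f{\left(w \right)} = 2 + 3 = 5$)
$F{\left(S,V \right)} = -50$
$\sqrt{\left(7087 - 4492\right) \left(3193 + F{\left(G{\left(9,-3 \right)},f{\left(-4 \right)} \right)}\right) + 11843} - 4745 = \sqrt{\left(7087 - 4492\right) \left(3193 - 50\right) + 11843} - 4745 = \sqrt{2595 \cdot 3143 + 11843} - 4745 = \sqrt{8156085 + 11843} - 4745 = \sqrt{8167928} - 4745 = 2 \sqrt{2041982} - 4745 = -4745 + 2 \sqrt{2041982}$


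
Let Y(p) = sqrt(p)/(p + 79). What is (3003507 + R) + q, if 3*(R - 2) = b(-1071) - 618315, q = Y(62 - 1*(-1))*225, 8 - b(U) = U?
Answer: 8393291/3 + 675*sqrt(7)/142 ≈ 2.7978e+6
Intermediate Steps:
Y(p) = sqrt(p)/(79 + p)
b(U) = 8 - U
q = 675*sqrt(7)/142 (q = (sqrt(62 - 1*(-1))/(79 + (62 - 1*(-1))))*225 = (sqrt(62 + 1)/(79 + (62 + 1)))*225 = (sqrt(63)/(79 + 63))*225 = ((3*sqrt(7))/142)*225 = ((3*sqrt(7))*(1/142))*225 = (3*sqrt(7)/142)*225 = 675*sqrt(7)/142 ≈ 12.577)
R = -617230/3 (R = 2 + ((8 - 1*(-1071)) - 618315)/3 = 2 + ((8 + 1071) - 618315)/3 = 2 + (1079 - 618315)/3 = 2 + (1/3)*(-617236) = 2 - 617236/3 = -617230/3 ≈ -2.0574e+5)
(3003507 + R) + q = (3003507 - 617230/3) + 675*sqrt(7)/142 = 8393291/3 + 675*sqrt(7)/142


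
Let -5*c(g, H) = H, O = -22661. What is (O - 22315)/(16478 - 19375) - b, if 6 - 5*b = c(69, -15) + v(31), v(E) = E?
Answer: 305996/14485 ≈ 21.125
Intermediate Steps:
c(g, H) = -H/5
b = -28/5 (b = 6/5 - (-⅕*(-15) + 31)/5 = 6/5 - (3 + 31)/5 = 6/5 - ⅕*34 = 6/5 - 34/5 = -28/5 ≈ -5.6000)
(O - 22315)/(16478 - 19375) - b = (-22661 - 22315)/(16478 - 19375) - 1*(-28/5) = -44976/(-2897) + 28/5 = -44976*(-1/2897) + 28/5 = 44976/2897 + 28/5 = 305996/14485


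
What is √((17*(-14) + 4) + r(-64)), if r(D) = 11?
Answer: I*√223 ≈ 14.933*I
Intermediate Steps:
√((17*(-14) + 4) + r(-64)) = √((17*(-14) + 4) + 11) = √((-238 + 4) + 11) = √(-234 + 11) = √(-223) = I*√223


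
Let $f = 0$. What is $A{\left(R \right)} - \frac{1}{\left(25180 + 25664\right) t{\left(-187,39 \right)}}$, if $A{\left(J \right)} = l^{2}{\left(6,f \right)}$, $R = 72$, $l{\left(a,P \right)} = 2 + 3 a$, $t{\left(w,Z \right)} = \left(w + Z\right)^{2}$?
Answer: $\frac{445474790399}{1113686976} \approx 400.0$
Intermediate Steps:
$t{\left(w,Z \right)} = \left(Z + w\right)^{2}$
$A{\left(J \right)} = 400$ ($A{\left(J \right)} = \left(2 + 3 \cdot 6\right)^{2} = \left(2 + 18\right)^{2} = 20^{2} = 400$)
$A{\left(R \right)} - \frac{1}{\left(25180 + 25664\right) t{\left(-187,39 \right)}} = 400 - \frac{1}{\left(25180 + 25664\right) \left(39 - 187\right)^{2}} = 400 - \frac{1}{50844 \left(-148\right)^{2}} = 400 - \frac{1}{50844 \cdot 21904} = 400 - \frac{1}{50844} \cdot \frac{1}{21904} = 400 - \frac{1}{1113686976} = \frac{445474790399}{1113686976}$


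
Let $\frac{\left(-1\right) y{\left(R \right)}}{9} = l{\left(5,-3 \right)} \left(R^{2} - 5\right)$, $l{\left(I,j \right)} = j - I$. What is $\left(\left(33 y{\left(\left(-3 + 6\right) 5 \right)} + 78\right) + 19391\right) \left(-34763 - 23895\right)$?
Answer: $-31803722362$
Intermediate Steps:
$y{\left(R \right)} = -360 + 72 R^{2}$ ($y{\left(R \right)} = - 9 \left(-3 - 5\right) \left(R^{2} - 5\right) = - 9 \left(-3 - 5\right) \left(-5 + R^{2}\right) = - 9 \left(- 8 \left(-5 + R^{2}\right)\right) = - 9 \left(40 - 8 R^{2}\right) = -360 + 72 R^{2}$)
$\left(\left(33 y{\left(\left(-3 + 6\right) 5 \right)} + 78\right) + 19391\right) \left(-34763 - 23895\right) = \left(\left(33 \left(-360 + 72 \left(\left(-3 + 6\right) 5\right)^{2}\right) + 78\right) + 19391\right) \left(-34763 - 23895\right) = \left(\left(33 \left(-360 + 72 \left(3 \cdot 5\right)^{2}\right) + 78\right) + 19391\right) \left(-58658\right) = \left(\left(33 \left(-360 + 72 \cdot 15^{2}\right) + 78\right) + 19391\right) \left(-58658\right) = \left(\left(33 \left(-360 + 72 \cdot 225\right) + 78\right) + 19391\right) \left(-58658\right) = \left(\left(33 \left(-360 + 16200\right) + 78\right) + 19391\right) \left(-58658\right) = \left(\left(33 \cdot 15840 + 78\right) + 19391\right) \left(-58658\right) = \left(\left(522720 + 78\right) + 19391\right) \left(-58658\right) = \left(522798 + 19391\right) \left(-58658\right) = 542189 \left(-58658\right) = -31803722362$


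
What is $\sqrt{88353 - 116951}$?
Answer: $i \sqrt{28598} \approx 169.11 i$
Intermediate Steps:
$\sqrt{88353 - 116951} = \sqrt{-28598} = i \sqrt{28598}$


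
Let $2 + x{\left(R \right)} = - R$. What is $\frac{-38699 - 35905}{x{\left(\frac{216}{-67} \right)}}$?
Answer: $- \frac{2499234}{41} \approx -60957.0$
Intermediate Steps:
$x{\left(R \right)} = -2 - R$
$\frac{-38699 - 35905}{x{\left(\frac{216}{-67} \right)}} = \frac{-38699 - 35905}{-2 - \frac{216}{-67}} = - \frac{74604}{-2 - 216 \left(- \frac{1}{67}\right)} = - \frac{74604}{-2 - - \frac{216}{67}} = - \frac{74604}{-2 + \frac{216}{67}} = - \frac{74604}{\frac{82}{67}} = \left(-74604\right) \frac{67}{82} = - \frac{2499234}{41}$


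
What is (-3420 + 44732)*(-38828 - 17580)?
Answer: -2330327296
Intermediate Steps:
(-3420 + 44732)*(-38828 - 17580) = 41312*(-56408) = -2330327296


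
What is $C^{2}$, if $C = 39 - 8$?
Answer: $961$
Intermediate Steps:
$C = 31$
$C^{2} = 31^{2} = 961$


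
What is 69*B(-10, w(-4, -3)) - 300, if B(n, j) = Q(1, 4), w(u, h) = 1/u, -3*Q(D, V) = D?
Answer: -323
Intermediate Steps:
Q(D, V) = -D/3
B(n, j) = -⅓ (B(n, j) = -⅓*1 = -⅓)
69*B(-10, w(-4, -3)) - 300 = 69*(-⅓) - 300 = -23 - 300 = -323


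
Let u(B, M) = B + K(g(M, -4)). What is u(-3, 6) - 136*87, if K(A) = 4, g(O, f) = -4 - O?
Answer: -11831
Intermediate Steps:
u(B, M) = 4 + B (u(B, M) = B + 4 = 4 + B)
u(-3, 6) - 136*87 = (4 - 3) - 136*87 = 1 - 11832 = -11831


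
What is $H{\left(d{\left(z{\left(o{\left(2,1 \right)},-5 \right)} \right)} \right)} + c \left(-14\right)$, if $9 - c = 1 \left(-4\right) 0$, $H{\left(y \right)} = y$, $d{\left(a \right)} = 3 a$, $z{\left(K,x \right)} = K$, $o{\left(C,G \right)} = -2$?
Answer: $-132$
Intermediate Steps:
$c = 9$ ($c = 9 - 1 \left(-4\right) 0 = 9 - \left(-4\right) 0 = 9 - 0 = 9 + 0 = 9$)
$H{\left(d{\left(z{\left(o{\left(2,1 \right)},-5 \right)} \right)} \right)} + c \left(-14\right) = 3 \left(-2\right) + 9 \left(-14\right) = -6 - 126 = -132$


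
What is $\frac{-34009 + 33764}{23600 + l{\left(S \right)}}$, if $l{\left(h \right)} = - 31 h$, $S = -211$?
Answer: $- \frac{245}{30141} \approx -0.0081285$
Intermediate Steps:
$\frac{-34009 + 33764}{23600 + l{\left(S \right)}} = \frac{-34009 + 33764}{23600 - -6541} = - \frac{245}{23600 + 6541} = - \frac{245}{30141}$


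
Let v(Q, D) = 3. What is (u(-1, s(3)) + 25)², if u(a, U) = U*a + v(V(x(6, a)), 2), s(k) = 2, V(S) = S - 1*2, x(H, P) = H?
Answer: 676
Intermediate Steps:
V(S) = -2 + S (V(S) = S - 2 = -2 + S)
u(a, U) = 3 + U*a (u(a, U) = U*a + 3 = 3 + U*a)
(u(-1, s(3)) + 25)² = ((3 + 2*(-1)) + 25)² = ((3 - 2) + 25)² = (1 + 25)² = 26² = 676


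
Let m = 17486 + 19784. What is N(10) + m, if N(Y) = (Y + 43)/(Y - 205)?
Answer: 7267597/195 ≈ 37270.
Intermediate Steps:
m = 37270
N(Y) = (43 + Y)/(-205 + Y)
N(10) + m = (43 + 10)/(-205 + 10) + 37270 = 53/(-195) + 37270 = -1/195*53 + 37270 = -53/195 + 37270 = 7267597/195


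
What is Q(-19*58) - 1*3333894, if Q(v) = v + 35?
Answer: -3334961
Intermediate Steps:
Q(v) = 35 + v
Q(-19*58) - 1*3333894 = (35 - 19*58) - 1*3333894 = (35 - 1102) - 3333894 = -1067 - 3333894 = -3334961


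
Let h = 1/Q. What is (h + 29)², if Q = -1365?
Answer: 1566893056/1863225 ≈ 840.96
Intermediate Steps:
h = -1/1365 (h = 1/(-1365) = -1/1365 ≈ -0.00073260)
(h + 29)² = (-1/1365 + 29)² = (39584/1365)² = 1566893056/1863225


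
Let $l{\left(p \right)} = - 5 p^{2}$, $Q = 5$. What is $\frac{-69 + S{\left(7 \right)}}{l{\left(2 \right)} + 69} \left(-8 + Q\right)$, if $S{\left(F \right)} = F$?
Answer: $\frac{186}{49} \approx 3.7959$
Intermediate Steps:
$\frac{-69 + S{\left(7 \right)}}{l{\left(2 \right)} + 69} \left(-8 + Q\right) = \frac{-69 + 7}{- 5 \cdot 2^{2} + 69} \left(-8 + 5\right) = - \frac{62}{\left(-5\right) 4 + 69} \left(-3\right) = - \frac{62}{-20 + 69} \left(-3\right) = - \frac{62}{49} \left(-3\right) = \left(-62\right) \frac{1}{49} \left(-3\right) = \left(- \frac{62}{49}\right) \left(-3\right) = \frac{186}{49}$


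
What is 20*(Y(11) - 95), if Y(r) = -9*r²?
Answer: -23680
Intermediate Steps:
20*(Y(11) - 95) = 20*(-9*11² - 95) = 20*(-9*121 - 95) = 20*(-1089 - 95) = 20*(-1184) = -23680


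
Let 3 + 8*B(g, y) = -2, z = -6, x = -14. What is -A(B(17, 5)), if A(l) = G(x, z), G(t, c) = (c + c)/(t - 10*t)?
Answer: 2/21 ≈ 0.095238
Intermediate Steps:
B(g, y) = -5/8 (B(g, y) = -3/8 + (⅛)*(-2) = -3/8 - ¼ = -5/8)
G(t, c) = -2*c/(9*t) (G(t, c) = (2*c)/((-9*t)) = (2*c)*(-1/(9*t)) = -2*c/(9*t))
A(l) = -2/21 (A(l) = -2/9*(-6)/(-14) = -2/9*(-6)*(-1/14) = -2/21)
-A(B(17, 5)) = -1*(-2/21) = 2/21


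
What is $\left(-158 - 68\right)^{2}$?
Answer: $51076$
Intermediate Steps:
$\left(-158 - 68\right)^{2} = \left(-226\right)^{2} = 51076$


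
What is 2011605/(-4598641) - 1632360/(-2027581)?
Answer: 3427945545255/9324117117421 ≈ 0.36764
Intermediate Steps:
2011605/(-4598641) - 1632360/(-2027581) = 2011605*(-1/4598641) - 1632360*(-1/2027581) = -2011605/4598641 + 1632360/2027581 = 3427945545255/9324117117421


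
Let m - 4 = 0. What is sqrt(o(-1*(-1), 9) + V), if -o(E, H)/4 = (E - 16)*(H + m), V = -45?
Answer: 7*sqrt(15) ≈ 27.111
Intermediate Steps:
m = 4 (m = 4 + 0 = 4)
o(E, H) = -4*(-16 + E)*(4 + H) (o(E, H) = -4*(E - 16)*(H + 4) = -4*(-16 + E)*(4 + H))
sqrt(o(-1*(-1), 9) + V) = sqrt((256 - (-16)*(-1) + 64*9 - 4*(-1*(-1))*9) - 45) = sqrt((256 - 16*1 + 576 - 4*1*9) - 45) = sqrt((256 - 16 + 576 - 36) - 45) = sqrt(780 - 45) = sqrt(735) = 7*sqrt(15)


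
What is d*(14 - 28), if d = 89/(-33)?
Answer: 1246/33 ≈ 37.758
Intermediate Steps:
d = -89/33 (d = 89*(-1/33) = -89/33 ≈ -2.6970)
d*(14 - 28) = -89*(14 - 28)/33 = -89/33*(-14) = 1246/33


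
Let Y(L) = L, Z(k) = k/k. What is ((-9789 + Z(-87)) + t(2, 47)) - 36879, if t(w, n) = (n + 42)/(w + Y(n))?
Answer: -2286594/49 ≈ -46665.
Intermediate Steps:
Z(k) = 1
t(w, n) = (42 + n)/(n + w) (t(w, n) = (n + 42)/(w + n) = (42 + n)/(n + w))
((-9789 + Z(-87)) + t(2, 47)) - 36879 = ((-9789 + 1) + (42 + 47)/(47 + 2)) - 36879 = (-9788 + 89/49) - 36879 = -479523/49 - 36879 = -2286594/49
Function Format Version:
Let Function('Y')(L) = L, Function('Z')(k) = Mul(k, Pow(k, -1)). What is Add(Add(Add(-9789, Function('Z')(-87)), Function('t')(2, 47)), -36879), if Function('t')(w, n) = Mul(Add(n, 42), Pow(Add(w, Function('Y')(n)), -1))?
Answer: Rational(-2286594, 49) ≈ -46665.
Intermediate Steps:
Function('Z')(k) = 1
Function('t')(w, n) = Mul(Pow(Add(n, w), -1), Add(42, n)) (Function('t')(w, n) = Mul(Add(n, 42), Pow(Add(w, n), -1)) = Mul(Add(42, n), Pow(Add(n, w), -1)) = Mul(Pow(Add(n, w), -1), Add(42, n)))
Add(Add(Add(-9789, Function('Z')(-87)), Function('t')(2, 47)), -36879) = Add(Add(Add(-9789, 1), Mul(Pow(Add(47, 2), -1), Add(42, 47))), -36879) = Add(Add(-9788, Mul(Pow(49, -1), 89)), -36879) = Add(Add(-9788, Mul(Rational(1, 49), 89)), -36879) = Add(Add(-9788, Rational(89, 49)), -36879) = Add(Rational(-479523, 49), -36879) = Rational(-2286594, 49)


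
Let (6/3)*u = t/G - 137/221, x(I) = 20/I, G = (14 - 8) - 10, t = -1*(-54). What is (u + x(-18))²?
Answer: 4226170081/63297936 ≈ 66.766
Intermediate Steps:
t = 54
G = -4 (G = 6 - 10 = -4)
u = -6241/884 (u = (54/(-4) - 137/221)/2 = (54*(-¼) - 137*1/221)/2 = (-27/2 - 137/221)/2 = (½)*(-6241/442) = -6241/884 ≈ -7.0600)
(u + x(-18))² = (-6241/884 + 20/(-18))² = (-6241/884 + 20*(-1/18))² = (-6241/884 - 10/9)² = (-65009/7956)² = 4226170081/63297936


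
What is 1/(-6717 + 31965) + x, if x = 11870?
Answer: 299693761/25248 ≈ 11870.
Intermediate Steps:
1/(-6717 + 31965) + x = 1/(-6717 + 31965) + 11870 = 1/25248 + 11870 = 299693761/25248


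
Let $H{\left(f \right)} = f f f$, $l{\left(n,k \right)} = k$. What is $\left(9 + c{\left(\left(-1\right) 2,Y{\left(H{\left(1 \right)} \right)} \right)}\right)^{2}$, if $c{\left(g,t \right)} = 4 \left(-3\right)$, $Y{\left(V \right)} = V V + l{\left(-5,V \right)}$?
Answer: $9$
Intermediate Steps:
$H{\left(f \right)} = f^{3}$ ($H{\left(f \right)} = f^{2} f = f^{3}$)
$Y{\left(V \right)} = V + V^{2}$ ($Y{\left(V \right)} = V V + V = V^{2} + V = V + V^{2}$)
$c{\left(g,t \right)} = -12$
$\left(9 + c{\left(\left(-1\right) 2,Y{\left(H{\left(1 \right)} \right)} \right)}\right)^{2} = \left(9 - 12\right)^{2} = \left(-3\right)^{2} = 9$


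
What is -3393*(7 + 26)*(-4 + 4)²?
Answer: 0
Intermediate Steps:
-3393*(7 + 26)*(-4 + 4)² = -111969*0² = -111969*0 = -3393*0 = 0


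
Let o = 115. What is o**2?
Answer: 13225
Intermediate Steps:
o**2 = 115**2 = 13225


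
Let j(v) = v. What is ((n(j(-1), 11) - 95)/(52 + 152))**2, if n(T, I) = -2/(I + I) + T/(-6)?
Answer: 39250225/181279296 ≈ 0.21652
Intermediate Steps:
n(T, I) = -1/I - T/6 (n(T, I) = -2*1/(2*I) + T*(-1/6) = -1/I - T/6)
((n(j(-1), 11) - 95)/(52 + 152))**2 = (((-1/11 - 1/6*(-1)) - 95)/(52 + 152))**2 = (((-1*1/11 + 1/6) - 95)/204)**2 = (((-1/11 + 1/6) - 95)*(1/204))**2 = ((5/66 - 95)*(1/204))**2 = (-6265/66*1/204)**2 = (-6265/13464)**2 = 39250225/181279296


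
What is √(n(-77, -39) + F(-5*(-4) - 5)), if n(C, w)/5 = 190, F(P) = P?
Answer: √965 ≈ 31.064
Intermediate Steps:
n(C, w) = 950 (n(C, w) = 5*190 = 950)
√(n(-77, -39) + F(-5*(-4) - 5)) = √(950 + (-5*(-4) - 5)) = √(950 + (20 - 5)) = √(950 + 15) = √965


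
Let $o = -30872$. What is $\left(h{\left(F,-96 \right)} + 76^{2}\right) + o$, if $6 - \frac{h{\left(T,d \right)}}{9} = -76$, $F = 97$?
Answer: $-24358$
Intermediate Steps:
$h{\left(T,d \right)} = 738$ ($h{\left(T,d \right)} = 54 - -684 = 54 + 684 = 738$)
$\left(h{\left(F,-96 \right)} + 76^{2}\right) + o = \left(738 + 76^{2}\right) - 30872 = \left(738 + 5776\right) - 30872 = 6514 - 30872 = -24358$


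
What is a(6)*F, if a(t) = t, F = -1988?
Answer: -11928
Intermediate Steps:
a(6)*F = 6*(-1988) = -11928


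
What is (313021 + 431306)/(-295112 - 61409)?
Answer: -744327/356521 ≈ -2.0877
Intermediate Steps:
(313021 + 431306)/(-295112 - 61409) = 744327/(-356521) = 744327*(-1/356521) = -744327/356521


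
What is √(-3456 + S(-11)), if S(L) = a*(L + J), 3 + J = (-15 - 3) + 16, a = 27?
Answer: 36*I*√3 ≈ 62.354*I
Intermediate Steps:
J = -5 (J = -3 + ((-15 - 3) + 16) = -3 + (-18 + 16) = -3 - 2 = -5)
S(L) = -135 + 27*L (S(L) = 27*(L - 5) = 27*(-5 + L) = -135 + 27*L)
√(-3456 + S(-11)) = √(-3456 + (-135 + 27*(-11))) = √(-3456 + (-135 - 297)) = √(-3456 - 432) = √(-3888) = 36*I*√3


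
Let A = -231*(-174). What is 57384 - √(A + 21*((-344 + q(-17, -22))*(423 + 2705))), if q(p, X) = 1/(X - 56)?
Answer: 57384 - I*√3812187106/13 ≈ 57384.0 - 4749.5*I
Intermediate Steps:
q(p, X) = 1/(-56 + X)
A = 40194
57384 - √(A + 21*((-344 + q(-17, -22))*(423 + 2705))) = 57384 - √(40194 + 21*((-344 + 1/(-56 - 22))*(423 + 2705))) = 57384 - √(40194 + 21*((-344 + 1/(-78))*3128)) = 57384 - √(40194 + 21*((-344 - 1/78)*3128)) = 57384 - √(40194 + 21*(-26833/78*3128)) = 57384 - √(40194 + 21*(-41966812/39)) = 57384 - √(40194 - 293767684/13) = 57384 - √(-293245162/13) = 57384 - I*√3812187106/13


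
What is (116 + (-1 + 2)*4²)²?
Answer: 17424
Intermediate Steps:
(116 + (-1 + 2)*4²)² = (116 + 1*16)² = (116 + 16)² = 132² = 17424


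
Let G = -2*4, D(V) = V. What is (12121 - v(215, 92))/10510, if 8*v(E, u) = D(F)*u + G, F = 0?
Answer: 6061/5255 ≈ 1.1534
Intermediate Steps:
G = -8
v(E, u) = -1 (v(E, u) = (0*u - 8)/8 = (0 - 8)/8 = (1/8)*(-8) = -1)
(12121 - v(215, 92))/10510 = (12121 - 1*(-1))/10510 = (12121 + 1)*(1/10510) = 12122*(1/10510) = 6061/5255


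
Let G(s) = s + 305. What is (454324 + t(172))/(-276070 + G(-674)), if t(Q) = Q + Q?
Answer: -454668/276439 ≈ -1.6447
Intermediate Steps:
t(Q) = 2*Q
G(s) = 305 + s
(454324 + t(172))/(-276070 + G(-674)) = (454324 + 2*172)/(-276070 + (305 - 674)) = (454324 + 344)/(-276070 - 369) = 454668/(-276439) = 454668*(-1/276439) = -454668/276439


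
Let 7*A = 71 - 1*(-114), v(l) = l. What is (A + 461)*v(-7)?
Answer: -3412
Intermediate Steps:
A = 185/7 (A = (71 - 1*(-114))/7 = (71 + 114)/7 = (⅐)*185 = 185/7 ≈ 26.429)
(A + 461)*v(-7) = (185/7 + 461)*(-7) = (3412/7)*(-7) = -3412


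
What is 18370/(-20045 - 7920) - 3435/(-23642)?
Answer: -67648753/132229706 ≈ -0.51160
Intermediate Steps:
18370/(-20045 - 7920) - 3435/(-23642) = 18370/(-27965) - 3435*(-1/23642) = 18370*(-1/27965) + 3435/23642 = -3674/5593 + 3435/23642 = -67648753/132229706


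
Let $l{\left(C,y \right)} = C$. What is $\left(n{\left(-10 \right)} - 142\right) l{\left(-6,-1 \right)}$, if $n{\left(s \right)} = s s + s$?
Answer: $312$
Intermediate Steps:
$n{\left(s \right)} = s + s^{2}$ ($n{\left(s \right)} = s^{2} + s = s + s^{2}$)
$\left(n{\left(-10 \right)} - 142\right) l{\left(-6,-1 \right)} = \left(- 10 \left(1 - 10\right) - 142\right) \left(-6\right) = \left(\left(-10\right) \left(-9\right) - 142\right) \left(-6\right) = \left(90 - 142\right) \left(-6\right) = \left(-52\right) \left(-6\right) = 312$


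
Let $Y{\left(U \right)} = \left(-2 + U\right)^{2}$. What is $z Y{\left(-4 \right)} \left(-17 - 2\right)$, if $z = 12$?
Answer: $-8208$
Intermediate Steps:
$z Y{\left(-4 \right)} \left(-17 - 2\right) = 12 \left(-2 - 4\right)^{2} \left(-17 - 2\right) = 12 \left(-6\right)^{2} \left(-19\right) = 12 \cdot 36 \left(-19\right) = 432 \left(-19\right) = -8208$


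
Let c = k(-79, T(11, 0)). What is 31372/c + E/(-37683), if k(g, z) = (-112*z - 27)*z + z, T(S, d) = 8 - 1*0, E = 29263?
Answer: -349508741/69487452 ≈ -5.0298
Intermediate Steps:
T(S, d) = 8 (T(S, d) = 8 + 0 = 8)
k(g, z) = z + z*(-27 - 112*z) (k(g, z) = (-27 - 112*z)*z + z = z*(-27 - 112*z) + z = z + z*(-27 - 112*z))
c = -7376 (c = -2*8*(13 + 56*8) = -2*8*(13 + 448) = -2*8*461 = -7376)
31372/c + E/(-37683) = 31372/(-7376) + 29263/(-37683) = 31372*(-1/7376) + 29263*(-1/37683) = -7843/1844 - 29263/37683 = -349508741/69487452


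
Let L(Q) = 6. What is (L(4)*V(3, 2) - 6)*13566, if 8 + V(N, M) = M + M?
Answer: -406980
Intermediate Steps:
V(N, M) = -8 + 2*M (V(N, M) = -8 + (M + M) = -8 + 2*M)
(L(4)*V(3, 2) - 6)*13566 = (6*(-8 + 2*2) - 6)*13566 = (6*(-8 + 4) - 6)*13566 = (6*(-4) - 6)*13566 = (-24 - 6)*13566 = -30*13566 = -406980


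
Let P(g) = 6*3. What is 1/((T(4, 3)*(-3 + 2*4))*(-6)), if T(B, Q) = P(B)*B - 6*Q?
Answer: -1/1620 ≈ -0.00061728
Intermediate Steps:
P(g) = 18
T(B, Q) = -6*Q + 18*B (T(B, Q) = 18*B - 6*Q = -6*Q + 18*B)
1/((T(4, 3)*(-3 + 2*4))*(-6)) = 1/(((-6*3 + 18*4)*(-3 + 2*4))*(-6)) = 1/(((-18 + 72)*(-3 + 8))*(-6)) = 1/((54*5)*(-6)) = 1/(270*(-6)) = 1/(-1620) = -1/1620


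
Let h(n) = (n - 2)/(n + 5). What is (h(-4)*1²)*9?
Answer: -54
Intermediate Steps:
h(n) = (-2 + n)/(5 + n)
(h(-4)*1²)*9 = (((-2 - 4)/(5 - 4))*1²)*9 = ((-6/1)*1)*9 = ((1*(-6))*1)*9 = -6*1*9 = -6*9 = -54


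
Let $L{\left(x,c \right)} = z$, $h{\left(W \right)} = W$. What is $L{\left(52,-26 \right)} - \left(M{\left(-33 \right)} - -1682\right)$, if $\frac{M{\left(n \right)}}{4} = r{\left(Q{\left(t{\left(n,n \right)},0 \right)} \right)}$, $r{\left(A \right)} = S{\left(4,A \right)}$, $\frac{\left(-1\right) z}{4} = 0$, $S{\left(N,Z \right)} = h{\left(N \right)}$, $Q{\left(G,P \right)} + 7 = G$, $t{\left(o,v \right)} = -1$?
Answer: $-1698$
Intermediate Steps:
$Q{\left(G,P \right)} = -7 + G$
$S{\left(N,Z \right)} = N$
$z = 0$ ($z = \left(-4\right) 0 = 0$)
$L{\left(x,c \right)} = 0$
$r{\left(A \right)} = 4$
$M{\left(n \right)} = 16$ ($M{\left(n \right)} = 4 \cdot 4 = 16$)
$L{\left(52,-26 \right)} - \left(M{\left(-33 \right)} - -1682\right) = 0 - \left(16 - -1682\right) = 0 - \left(16 + 1682\right) = 0 - 1698 = -1698$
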